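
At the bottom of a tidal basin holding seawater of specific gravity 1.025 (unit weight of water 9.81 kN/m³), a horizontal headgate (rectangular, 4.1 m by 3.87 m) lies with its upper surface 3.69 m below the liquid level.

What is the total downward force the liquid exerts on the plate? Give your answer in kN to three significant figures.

F ≈ 589 kN

γ = 1.025 × 9.81 = 10.05525 kN/m³.
The plate is horizontal, so pressure is uniform at p = γ·h = 10.05525 × 3.69 = 37.1039 kN/m².
A = 4.1 × 3.87 = 15.867 m².
F = p·A = 37.1039 × 15.867 = 588.728 kN.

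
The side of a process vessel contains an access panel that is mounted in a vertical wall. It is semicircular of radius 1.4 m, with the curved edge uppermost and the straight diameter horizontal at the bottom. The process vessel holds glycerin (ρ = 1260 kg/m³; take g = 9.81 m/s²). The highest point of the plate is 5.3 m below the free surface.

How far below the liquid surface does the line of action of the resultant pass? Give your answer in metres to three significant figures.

γ = ρg = 1260 × 9.81 / 1000 = 12.3606 kN/m³.
The centroid lies 4r/(3π) = 0.594178 m above the diameter, so r − 4r/(3π) = 1.4 − 0.594178 = 0.805822 m below the topmost point, so the centroid depth is h_c = 5.3 + 0.805822 = 6.10582 m.
A = πr²/2 = π × 1.4²/2 = 3.07876 m².
Resultant F = γ·h_c·A = 12.3606 × 6.10582 × 3.07876 = 232.359 kN.
I_c = (π/8 − 8/(9π))·r⁴ = 0.109757 × 1.4⁴ = 0.421642 m⁴.
Centre of pressure: y_p = y_c + I_c/(y_c·A) = 6.10582 + 0.421642/(6.10582 × 3.07876) = 6.10582 + 0.0224297 = 6.12825 m along the plane.

h_p = 6.13 m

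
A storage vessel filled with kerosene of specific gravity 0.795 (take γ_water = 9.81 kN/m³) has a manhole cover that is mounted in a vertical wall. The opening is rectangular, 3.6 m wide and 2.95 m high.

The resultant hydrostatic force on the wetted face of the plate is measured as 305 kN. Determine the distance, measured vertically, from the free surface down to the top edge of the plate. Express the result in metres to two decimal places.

d_top ≈ 2.21 m

γ = 0.795 × 9.81 = 7.79895 kN/m³.
A = 3.6 × 2.95 = 10.62 m².
From F = γ·h_c·A, the centroid depth is h_c = 305/(7.79895 × 10.62) = 3.68247 m.
The centroid lies 2.95/2 = 1.475 m below the top edge, so the top edge sits at h_top = 3.68247 − 1.475 = 2.20747 m below the surface.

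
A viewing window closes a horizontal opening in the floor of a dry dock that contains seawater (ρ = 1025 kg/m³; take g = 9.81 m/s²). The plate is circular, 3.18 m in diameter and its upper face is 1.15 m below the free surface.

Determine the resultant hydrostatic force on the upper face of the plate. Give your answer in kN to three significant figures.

F ≈ 91.8 kN

γ = ρg = 1025 × 9.81 / 1000 = 10.05525 kN/m³.
The plate is horizontal, so pressure is uniform at p = γ·h = 10.05525 × 1.15 = 11.5635 kN/m².
A = π(1.59)² = 7.94226 m².
F = p·A = 11.5635 × 7.94226 = 91.8403 kN.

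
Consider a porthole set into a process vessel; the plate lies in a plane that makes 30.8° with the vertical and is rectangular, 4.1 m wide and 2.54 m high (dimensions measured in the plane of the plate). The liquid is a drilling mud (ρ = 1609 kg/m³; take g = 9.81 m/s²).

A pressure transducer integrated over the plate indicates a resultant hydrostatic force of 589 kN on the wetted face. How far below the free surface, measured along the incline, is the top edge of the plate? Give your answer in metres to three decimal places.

y_top ≈ 2.902 m

γ = ρg = 1609 × 9.81 / 1000 = 15.78429 kN/m³.
A = 4.1 × 2.54 = 10.414 m².
From F = γ·h_c·A, the centroid depth is h_c = 589/(15.78429 × 10.414) = 3.58321 m.
The plate makes 30.8° with the vertical, i.e. θ = 90° − 30.8° = 59.2° to the horizontal. Measuring y along the incline from the free-surface line, vertical depth h = y·sinθ with sinθ = 0.858960.
Along the incline, y_c = h_c/sinθ = 3.58321/0.858960 = 4.17157 m.
The centroid lies 2.54/2 = 1.27 m below the top edge, so the top edge sits at y_top = 4.17157 − 1.27 = 2.90157 m along the incline.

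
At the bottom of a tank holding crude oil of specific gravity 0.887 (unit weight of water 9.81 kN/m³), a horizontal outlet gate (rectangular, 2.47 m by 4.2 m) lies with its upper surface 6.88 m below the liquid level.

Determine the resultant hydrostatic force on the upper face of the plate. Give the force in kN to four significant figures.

γ = 0.887 × 9.81 = 8.70147 kN/m³.
The plate is horizontal, so pressure is uniform at p = γ·h = 8.70147 × 6.88 = 59.8661 kN/m².
A = 2.47 × 4.2 = 10.374 m².
F = p·A = 59.8661 × 10.374 = 621.051 kN.

F ≈ 621.1 kN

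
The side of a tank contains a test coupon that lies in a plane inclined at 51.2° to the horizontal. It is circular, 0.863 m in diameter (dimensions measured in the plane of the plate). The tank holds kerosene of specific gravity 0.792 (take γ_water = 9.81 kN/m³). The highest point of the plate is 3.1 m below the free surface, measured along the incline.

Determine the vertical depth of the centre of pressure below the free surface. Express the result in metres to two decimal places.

γ = 0.792 × 9.81 = 7.76952 kN/m³.
Let θ = 51.2° be the plate's angle to the horizontal; measure y along the incline from where the plane meets the free surface. Vertical depth h = y·sinθ with sinθ = 0.779338.
The centroid is at the centre, 0.4315 m below the top of the plate, so y_c = 3.1 + 0.4315 = 3.5315 m and h_c = 3.5315 × 0.779338 = 2.75223 m.
A = π(0.4315)² = 0.58494 m².
Resultant F = γ·h_c·A = 7.76952 × 2.75223 × 0.58494 = 12.5081 kN.
I_c = πr⁴/4 = π × 0.4315⁴/4 = 0.0272278 m⁴.
Centre of pressure: y_p = y_c + I_c/(y_c·A) = 3.5315 + 0.0272278/(3.5315 × 0.58494) = 3.5315 + 0.0131808 = 3.54468 m along the plane.
Vertically, h_p = y_p·sinθ = 3.54468 × 0.779338 = 2.7625 m.

h_p = 2.76 m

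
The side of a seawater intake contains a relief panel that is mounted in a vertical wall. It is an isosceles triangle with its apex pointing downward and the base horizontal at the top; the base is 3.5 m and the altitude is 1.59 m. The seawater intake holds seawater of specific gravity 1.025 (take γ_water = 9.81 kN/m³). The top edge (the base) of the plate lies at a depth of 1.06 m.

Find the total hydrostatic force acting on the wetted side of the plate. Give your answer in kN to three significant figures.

F ≈ 44.5 kN

γ = 1.025 × 9.81 = 10.05525 kN/m³.
With the apex down, the centroid sits h/3 = 1.59/3 = 0.53 m below the base (the top edge), so the centroid depth is h_c = 1.06 + 0.53 = 1.59 m.
A = ½ × 3.5 × 1.59 = 2.7825 m².
Resultant F = γ·h_c·A = 10.05525 × 1.59 × 2.7825 = 44.4862 kN.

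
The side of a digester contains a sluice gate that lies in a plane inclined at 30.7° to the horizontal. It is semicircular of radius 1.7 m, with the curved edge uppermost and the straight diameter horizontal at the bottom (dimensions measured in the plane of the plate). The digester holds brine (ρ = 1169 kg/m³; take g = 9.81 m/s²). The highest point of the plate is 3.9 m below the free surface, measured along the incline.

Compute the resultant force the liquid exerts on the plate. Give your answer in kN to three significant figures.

γ = ρg = 1169 × 9.81 / 1000 = 11.46789 kN/m³.
Let θ = 30.7° be the plate's angle to the horizontal; measure y along the incline from where the plane meets the free surface. Vertical depth h = y·sinθ with sinθ = 0.510543.
The centroid lies 4r/(3π) = 0.721502 m above the diameter, so r − 4r/(3π) = 1.7 − 0.721502 = 0.978498 m below the topmost point, so y_c = 3.9 + 0.978498 = 4.8785 m and h_c = 4.8785 × 0.510543 = 2.49068 m.
A = πr²/2 = π × 1.7²/2 = 4.5396 m².
Resultant F = γ·h_c·A = 11.46789 × 2.49068 × 4.5396 = 129.664 kN.

F ≈ 130 kN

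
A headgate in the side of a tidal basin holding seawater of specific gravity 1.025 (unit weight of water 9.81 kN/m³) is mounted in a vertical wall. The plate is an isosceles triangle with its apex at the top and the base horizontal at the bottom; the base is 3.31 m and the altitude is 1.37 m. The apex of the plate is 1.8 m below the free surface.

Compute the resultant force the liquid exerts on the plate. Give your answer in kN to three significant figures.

γ = 1.025 × 9.81 = 10.05525 kN/m³.
With the apex up, the centroid sits 2h/3 = 2 × 1.37/3 = 0.913333 m below the apex, so the centroid depth is h_c = 1.8 + 0.913333 = 2.71333 m.
A = ½ × 3.31 × 1.37 = 2.26735 m².
Resultant F = γ·h_c·A = 10.05525 × 2.71333 × 2.26735 = 61.8606 kN.

F ≈ 61.9 kN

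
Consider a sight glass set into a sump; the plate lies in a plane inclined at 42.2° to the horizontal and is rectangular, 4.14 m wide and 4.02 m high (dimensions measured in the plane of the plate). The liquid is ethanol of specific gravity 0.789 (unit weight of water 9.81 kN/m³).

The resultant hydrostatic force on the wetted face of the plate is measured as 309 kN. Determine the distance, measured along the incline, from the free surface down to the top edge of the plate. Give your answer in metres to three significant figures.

γ = 0.789 × 9.81 = 7.74009 kN/m³.
A = 4.14 × 4.02 = 16.6428 m².
From F = γ·h_c·A, the centroid depth is h_c = 309/(7.74009 × 16.6428) = 2.39876 m.
Let θ = 42.2° be the plate's angle to the horizontal; measure y along the incline from where the plane meets the free surface. Vertical depth h = y·sinθ with sinθ = 0.671721.
Along the incline, y_c = h_c/sinθ = 2.39876/0.671721 = 3.57107 m.
The centroid lies 4.02/2 = 2.01 m below the top edge, so the top edge sits at y_top = 3.57107 − 2.01 = 1.56107 m along the incline.

y_top ≈ 1.56 m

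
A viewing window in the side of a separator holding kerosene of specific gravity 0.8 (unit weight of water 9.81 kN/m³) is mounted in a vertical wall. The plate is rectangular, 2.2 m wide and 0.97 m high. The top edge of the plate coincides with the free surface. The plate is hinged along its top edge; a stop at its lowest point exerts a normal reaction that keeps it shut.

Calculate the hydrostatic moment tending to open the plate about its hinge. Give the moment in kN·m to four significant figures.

γ = 0.8 × 9.81 = 7.848 kN/m³.
The centroid lies 0.97/2 = 0.485 m below the top edge, so the centroid depth is h_c = 0.485 m.
A = 2.2 × 0.97 = 2.134 m².
Resultant F = γ·h_c·A = 7.848 × 0.485 × 2.134 = 8.1226 kN.
I_c = b·h³/12 = 2.2 × 0.97³/12 = 0.167323 m⁴.
Centre of pressure: y_p = y_c + I_c/(y_c·A) = 0.485 + 0.167323/(0.485 × 2.134) = 0.485 + 0.161666 = 0.646666 m along the plane.
The resultant acts 0.485 + 0.161666 = 0.646666 m (along the plate) below the hinge at the top edge, so the moment about the hinge is M = F × 0.646666 = 8.1226 × 0.646666 = 5.25261 kN·m.

M ≈ 5.253 kN·m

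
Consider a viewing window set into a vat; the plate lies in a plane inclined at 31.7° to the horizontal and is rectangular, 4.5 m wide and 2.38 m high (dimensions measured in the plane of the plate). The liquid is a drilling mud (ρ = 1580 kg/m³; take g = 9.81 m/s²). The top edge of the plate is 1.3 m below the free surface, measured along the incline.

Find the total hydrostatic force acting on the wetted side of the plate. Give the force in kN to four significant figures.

F ≈ 217.2 kN

γ = ρg = 1580 × 9.81 / 1000 = 15.4998 kN/m³.
Let θ = 31.7° be the plate's angle to the horizontal; measure y along the incline from where the plane meets the free surface. Vertical depth h = y·sinθ with sinθ = 0.525472.
The centroid lies 2.38/2 = 1.19 m below the top edge, so y_c = 1.3 + 1.19 = 2.49 m and h_c = 2.49 × 0.525472 = 1.30843 m.
A = 4.5 × 2.38 = 10.71 m².
Resultant F = γ·h_c·A = 15.4998 × 1.30843 × 10.71 = 217.203 kN.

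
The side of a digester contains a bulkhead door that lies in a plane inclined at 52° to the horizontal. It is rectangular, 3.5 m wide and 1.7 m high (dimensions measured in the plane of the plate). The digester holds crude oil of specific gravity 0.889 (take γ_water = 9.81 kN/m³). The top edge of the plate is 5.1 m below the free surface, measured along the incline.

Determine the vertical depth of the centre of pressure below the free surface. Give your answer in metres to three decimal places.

h_p = 4.721 m

γ = 0.889 × 9.81 = 8.72109 kN/m³.
Let θ = 52° be the plate's angle to the horizontal; measure y along the incline from where the plane meets the free surface. Vertical depth h = y·sinθ with sinθ = 0.788011.
The centroid lies 1.7/2 = 0.85 m below the top edge, so y_c = 5.1 + 0.85 = 5.95 m and h_c = 5.95 × 0.788011 = 4.68867 m.
A = 3.5 × 1.7 = 5.95 m².
Resultant F = γ·h_c·A = 8.72109 × 4.68867 × 5.95 = 243.297 kN.
I_c = b·h³/12 = 3.5 × 1.7³/12 = 1.43296 m⁴.
Centre of pressure: y_p = y_c + I_c/(y_c·A) = 5.95 + 1.43296/(5.95 × 5.95) = 5.95 + 0.0404762 = 5.99048 m along the plane.
Vertically, h_p = y_p·sinθ = 5.99048 × 0.788011 = 4.72056 m.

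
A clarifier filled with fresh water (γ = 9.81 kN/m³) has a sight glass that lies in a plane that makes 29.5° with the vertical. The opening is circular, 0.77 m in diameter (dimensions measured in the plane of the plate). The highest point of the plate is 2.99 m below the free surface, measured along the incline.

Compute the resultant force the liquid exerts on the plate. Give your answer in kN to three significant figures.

γ = 9.81 kN/m³.
The plate makes 29.5° with the vertical, i.e. θ = 90° − 29.5° = 60.5° to the horizontal. Measuring y along the incline from the free-surface line, vertical depth h = y·sinθ with sinθ = 0.870356.
The centroid is at the centre, 0.385 m below the top of the plate, so y_c = 2.99 + 0.385 = 3.375 m and h_c = 3.375 × 0.870356 = 2.93745 m.
A = π(0.385)² = 0.465663 m².
Resultant F = γ·h_c·A = 9.81 × 2.93745 × 0.465663 = 13.4187 kN.

F ≈ 13.4 kN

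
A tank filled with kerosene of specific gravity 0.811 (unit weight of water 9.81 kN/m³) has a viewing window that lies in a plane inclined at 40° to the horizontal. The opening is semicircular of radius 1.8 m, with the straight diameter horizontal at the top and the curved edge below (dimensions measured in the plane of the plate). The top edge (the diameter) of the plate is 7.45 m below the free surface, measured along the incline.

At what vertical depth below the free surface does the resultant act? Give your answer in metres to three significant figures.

h_p = 5.30 m

γ = 0.811 × 9.81 = 7.95591 kN/m³.
Let θ = 40° be the plate's angle to the horizontal; measure y along the incline from where the plane meets the free surface. Vertical depth h = y·sinθ with sinθ = 0.642788.
The centroid of a semicircle lies 4r/(3π) = 0.763944 m from the diameter, here below the top edge, so y_c = 7.45 + 0.763944 = 8.21394 m and h_c = 8.21394 × 0.642788 = 5.27982 m.
A = πr²/2 = π × 1.8²/2 = 5.08938 m².
Resultant F = γ·h_c·A = 7.95591 × 5.27982 × 5.08938 = 213.783 kN.
I_c = (π/8 − 8/(9π))·r⁴ = 0.109757 × 1.8⁴ = 1.15219 m⁴.
Centre of pressure: y_p = y_c + I_c/(y_c·A) = 8.21394 + 1.15219/(8.21394 × 5.08938) = 8.21394 + 0.0275618 = 8.2415 m along the plane.
Vertically, h_p = y_p·sinθ = 8.2415 × 0.642788 = 5.29754 m.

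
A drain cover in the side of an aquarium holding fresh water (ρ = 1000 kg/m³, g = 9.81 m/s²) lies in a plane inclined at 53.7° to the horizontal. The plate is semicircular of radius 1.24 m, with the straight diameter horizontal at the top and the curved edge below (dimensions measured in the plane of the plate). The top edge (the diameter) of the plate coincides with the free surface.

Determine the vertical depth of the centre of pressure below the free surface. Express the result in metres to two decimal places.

γ = ρg = 1000 × 9.81 = 9810 N/m³ = 9.81 kN/m³.
Let θ = 53.7° be the plate's angle to the horizontal; measure y along the incline from where the plane meets the free surface. Vertical depth h = y·sinθ with sinθ = 0.805928.
The centroid of a semicircle lies 4r/(3π) = 0.526272 m from the diameter, here below the top edge, so y_c = 0.526272 m and h_c = 0.526272 × 0.805928 = 0.424137 m.
A = πr²/2 = π × 1.24²/2 = 2.41526 m².
Resultant F = γ·h_c·A = 9.81 × 0.424137 × 2.41526 = 10.0494 kN.
I_c = (π/8 − 8/(9π))·r⁴ = 0.109757 × 1.24⁴ = 0.259489 m⁴.
Centre of pressure: y_p = y_c + I_c/(y_c·A) = 0.526272 + 0.259489/(0.526272 × 2.41526) = 0.526272 + 0.204148 = 0.73042 m along the plane.
Vertically, h_p = y_p·sinθ = 0.73042 × 0.805928 = 0.588666 m.

h_p = 0.59 m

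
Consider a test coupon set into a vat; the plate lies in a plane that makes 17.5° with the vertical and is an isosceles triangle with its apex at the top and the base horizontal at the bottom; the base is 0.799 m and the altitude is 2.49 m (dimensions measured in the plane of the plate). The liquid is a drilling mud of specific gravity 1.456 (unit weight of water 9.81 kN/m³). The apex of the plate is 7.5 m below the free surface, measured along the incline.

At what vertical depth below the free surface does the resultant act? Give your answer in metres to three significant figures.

γ = 1.456 × 9.81 = 14.28336 kN/m³.
The plate makes 17.5° with the vertical, i.e. θ = 90° − 17.5° = 72.5° to the horizontal. Measuring y along the incline from the free-surface line, vertical depth h = y·sinθ with sinθ = 0.953717.
With the apex up, the centroid sits 2h/3 = 2 × 2.49/3 = 1.66 m below the apex, so y_c = 7.5 + 1.66 = 9.16 m and h_c = 9.16 × 0.953717 = 8.73605 m.
A = ½ × 0.799 × 2.49 = 0.994755 m².
Resultant F = γ·h_c·A = 14.28336 × 8.73605 × 0.994755 = 124.126 kN.
I_c = b·h³/36 = 0.799 × 2.49³/36 = 0.342643 m⁴.
Centre of pressure: y_p = y_c + I_c/(y_c·A) = 9.16 + 0.342643/(9.16 × 0.994755) = 9.16 + 0.0376037 = 9.1976 m along the plane.
Vertically, h_p = y_p·sinθ = 9.1976 × 0.953717 = 8.77191 m.

h_p = 8.77 m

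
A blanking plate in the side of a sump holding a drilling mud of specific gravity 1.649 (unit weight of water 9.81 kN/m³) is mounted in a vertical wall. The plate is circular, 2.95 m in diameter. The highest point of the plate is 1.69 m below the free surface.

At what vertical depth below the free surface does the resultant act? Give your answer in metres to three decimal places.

γ = 1.649 × 9.81 = 16.17669 kN/m³.
The centroid is at the centre, 1.475 m below the top of the plate, so the centroid depth is h_c = 1.69 + 1.475 = 3.165 m.
A = π(1.475)² = 6.83493 m².
Resultant F = γ·h_c·A = 16.17669 × 3.165 × 6.83493 = 349.943 kN.
I_c = πr⁴/4 = π × 1.475⁴/4 = 3.71756 m⁴.
Centre of pressure: y_p = y_c + I_c/(y_c·A) = 3.165 + 3.71756/(3.165 × 6.83493) = 3.165 + 0.17185 = 3.33685 m along the plane.

h_p = 3.337 m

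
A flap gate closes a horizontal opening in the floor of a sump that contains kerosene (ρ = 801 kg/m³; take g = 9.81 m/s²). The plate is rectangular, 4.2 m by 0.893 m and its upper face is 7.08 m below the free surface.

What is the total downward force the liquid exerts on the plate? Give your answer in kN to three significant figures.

F ≈ 209 kN

γ = ρg = 801 × 9.81 / 1000 = 7.85781 kN/m³.
The plate is horizontal, so pressure is uniform at p = γ·h = 7.85781 × 7.08 = 55.6333 kN/m².
A = 4.2 × 0.893 = 3.7506 m².
F = p·A = 55.6333 × 3.7506 = 208.658 kN.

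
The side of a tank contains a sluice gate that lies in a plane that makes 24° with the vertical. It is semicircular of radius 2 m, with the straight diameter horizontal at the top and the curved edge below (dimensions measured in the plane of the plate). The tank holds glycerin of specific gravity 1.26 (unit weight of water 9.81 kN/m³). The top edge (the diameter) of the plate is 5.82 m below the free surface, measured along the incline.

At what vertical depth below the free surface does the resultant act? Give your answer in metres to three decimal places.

γ = 1.26 × 9.81 = 12.3606 kN/m³.
The plate makes 24° with the vertical, i.e. θ = 90° − 24° = 66° to the horizontal. Measuring y along the incline from the free-surface line, vertical depth h = y·sinθ with sinθ = 0.913545.
The centroid of a semicircle lies 4r/(3π) = 0.848826 m from the diameter, here below the top edge, so y_c = 5.82 + 0.848826 = 6.66883 m and h_c = 6.66883 × 0.913545 = 6.09228 m.
A = πr²/2 = π × 2²/2 = 6.28319 m².
Resultant F = γ·h_c·A = 12.3606 × 6.09228 × 6.28319 = 473.151 kN.
I_c = (π/8 − 8/(9π))·r⁴ = 0.109757 × 2⁴ = 1.75611 m⁴.
Centre of pressure: y_p = y_c + I_c/(y_c·A) = 6.66883 + 1.75611/(6.66883 × 6.28319) = 6.66883 + 0.0419104 = 6.71074 m along the plane.
Vertically, h_p = y_p·sinθ = 6.71074 × 0.913545 = 6.13056 m.

h_p = 6.131 m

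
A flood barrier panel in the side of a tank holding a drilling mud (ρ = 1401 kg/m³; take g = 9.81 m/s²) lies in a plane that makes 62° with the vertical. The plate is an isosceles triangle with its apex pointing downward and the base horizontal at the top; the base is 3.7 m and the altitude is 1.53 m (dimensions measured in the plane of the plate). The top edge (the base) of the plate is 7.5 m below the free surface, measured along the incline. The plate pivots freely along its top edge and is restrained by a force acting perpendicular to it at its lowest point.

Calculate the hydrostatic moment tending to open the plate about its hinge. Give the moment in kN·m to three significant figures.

γ = ρg = 1401 × 9.81 / 1000 = 13.74381 kN/m³.
The plate makes 62° with the vertical, i.e. θ = 90° − 62° = 28° to the horizontal. Measuring y along the incline from the free-surface line, vertical depth h = y·sinθ with sinθ = 0.469472.
With the apex down, the centroid sits h/3 = 1.53/3 = 0.51 m below the base (the top edge), so y_c = 7.5 + 0.51 = 8.01 m and h_c = 8.01 × 0.469472 = 3.76047 m.
A = ½ × 3.7 × 1.53 = 2.8305 m².
Resultant F = γ·h_c·A = 13.74381 × 3.76047 × 2.8305 = 146.289 kN.
I_c = b·h³/36 = 3.7 × 1.53³/36 = 0.368107 m⁴.
Centre of pressure: y_p = y_c + I_c/(y_c·A) = 8.01 + 0.368107/(8.01 × 2.8305) = 8.01 + 0.016236 = 8.02624 m along the plane.
The resultant acts 0.51 + 0.016236 = 0.526236 m (along the plate) below the hinge at the top edge, so the moment about the hinge is M = F × 0.526236 = 146.289 × 0.526236 = 76.9825 kN·m.

M ≈ 77.0 kN·m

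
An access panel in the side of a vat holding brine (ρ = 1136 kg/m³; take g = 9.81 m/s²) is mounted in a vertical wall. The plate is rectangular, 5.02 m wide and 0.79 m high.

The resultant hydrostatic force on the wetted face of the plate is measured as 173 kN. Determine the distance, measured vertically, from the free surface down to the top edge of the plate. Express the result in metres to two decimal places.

γ = ρg = 1136 × 9.81 / 1000 = 11.14416 kN/m³.
A = 5.02 × 0.79 = 3.9658 m².
From F = γ·h_c·A, the centroid depth is h_c = 173/(11.14416 × 3.9658) = 3.91442 m.
The centroid lies 0.79/2 = 0.395 m below the top edge, so the top edge sits at h_top = 3.91442 − 0.395 = 3.51942 m below the surface.

d_top ≈ 3.52 m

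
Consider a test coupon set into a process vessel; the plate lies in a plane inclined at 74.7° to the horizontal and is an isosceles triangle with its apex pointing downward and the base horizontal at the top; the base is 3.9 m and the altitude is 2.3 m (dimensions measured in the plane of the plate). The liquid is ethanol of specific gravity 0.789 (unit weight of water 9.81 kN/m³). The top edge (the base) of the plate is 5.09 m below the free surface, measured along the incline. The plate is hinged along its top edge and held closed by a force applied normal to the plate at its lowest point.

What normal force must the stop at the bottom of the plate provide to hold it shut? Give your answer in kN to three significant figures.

P ≈ 69.6 kN

γ = 0.789 × 9.81 = 7.74009 kN/m³.
Let θ = 74.7° be the plate's angle to the horizontal; measure y along the incline from where the plane meets the free surface. Vertical depth h = y·sinθ with sinθ = 0.964557.
With the apex down, the centroid sits h/3 = 2.3/3 = 0.766667 m below the base (the top edge), so y_c = 5.09 + 0.766667 = 5.85667 m and h_c = 5.85667 × 0.964557 = 5.64909 m.
A = ½ × 3.9 × 2.3 = 4.485 m².
Resultant F = γ·h_c·A = 7.74009 × 5.64909 × 4.485 = 196.104 kN.
I_c = b·h³/36 = 3.9 × 2.3³/36 = 1.31809 m⁴.
Centre of pressure: y_p = y_c + I_c/(y_c·A) = 5.85667 + 1.31809/(5.85667 × 4.485) = 5.85667 + 0.0501801 = 5.90685 m along the plane.
The resultant acts 0.766667 + 0.0501801 = 0.816847 m (along the plate) below the hinge at the top edge, so the moment about the hinge is M = F × 0.816847 = 196.104 × 0.816847 = 160.187 kN·m.
A normal force at the bottom, 2.3 m from the hinge, must supply this moment: P = 160.187/2.3 = 69.6465 kN.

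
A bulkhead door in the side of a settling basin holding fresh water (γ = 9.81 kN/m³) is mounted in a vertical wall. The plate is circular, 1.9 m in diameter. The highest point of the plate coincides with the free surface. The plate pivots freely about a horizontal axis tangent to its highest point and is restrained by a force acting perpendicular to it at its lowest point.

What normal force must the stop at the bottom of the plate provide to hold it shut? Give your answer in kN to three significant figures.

γ = 9.81 kN/m³.
The centroid is at the centre, 0.95 m below the top of the plate, so the centroid depth is h_c = 0.95 m.
A = π(0.95)² = 2.83529 m².
Resultant F = γ·h_c·A = 9.81 × 0.95 × 2.83529 = 26.4235 kN.
I_c = πr⁴/4 = π × 0.95⁴/4 = 0.639712 m⁴.
Centre of pressure: y_p = y_c + I_c/(y_c·A) = 0.95 + 0.639712/(0.95 × 2.83529) = 0.95 + 0.2375 = 1.1875 m along the plane.
The resultant acts 0.95 + 0.2375 = 1.1875 m (along the plate) below the hinge at the top edge, so the moment about the hinge is M = F × 1.1875 = 26.4235 × 1.1875 = 31.3779 kN·m.
A normal force at the bottom, 1.9 m from the hinge, must supply this moment: P = 31.3779/1.9 = 16.5147 kN.

P ≈ 16.5 kN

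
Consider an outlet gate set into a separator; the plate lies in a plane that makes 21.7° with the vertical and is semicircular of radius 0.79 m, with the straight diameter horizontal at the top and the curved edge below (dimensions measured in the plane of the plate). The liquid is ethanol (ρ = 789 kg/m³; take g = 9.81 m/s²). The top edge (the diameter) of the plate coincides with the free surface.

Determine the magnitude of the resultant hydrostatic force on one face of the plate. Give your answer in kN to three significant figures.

F ≈ 2.36 kN

γ = ρg = 789 × 9.81 / 1000 = 7.74009 kN/m³.
The plate makes 21.7° with the vertical, i.e. θ = 90° − 21.7° = 68.3° to the horizontal. Measuring y along the incline from the free-surface line, vertical depth h = y·sinθ with sinθ = 0.929133.
The centroid of a semicircle lies 4r/(3π) = 0.335286 m from the diameter, here below the top edge, so y_c = 0.335286 m and h_c = 0.335286 × 0.929133 = 0.311525 m.
A = πr²/2 = π × 0.79²/2 = 0.980334 m².
Resultant F = γ·h_c·A = 7.74009 × 0.311525 × 0.980334 = 2.36381 kN.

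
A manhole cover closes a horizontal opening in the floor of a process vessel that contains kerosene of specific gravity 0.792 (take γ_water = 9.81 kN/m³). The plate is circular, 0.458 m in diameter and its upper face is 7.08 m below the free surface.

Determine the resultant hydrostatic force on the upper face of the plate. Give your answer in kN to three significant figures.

F ≈ 9.06 kN

γ = 0.792 × 9.81 = 7.76952 kN/m³.
The plate is horizontal, so pressure is uniform at p = γ·h = 7.76952 × 7.08 = 55.0082 kN/m².
A = π(0.229)² = 0.164748 m².
F = p·A = 55.0082 × 0.164748 = 9.06249 kN.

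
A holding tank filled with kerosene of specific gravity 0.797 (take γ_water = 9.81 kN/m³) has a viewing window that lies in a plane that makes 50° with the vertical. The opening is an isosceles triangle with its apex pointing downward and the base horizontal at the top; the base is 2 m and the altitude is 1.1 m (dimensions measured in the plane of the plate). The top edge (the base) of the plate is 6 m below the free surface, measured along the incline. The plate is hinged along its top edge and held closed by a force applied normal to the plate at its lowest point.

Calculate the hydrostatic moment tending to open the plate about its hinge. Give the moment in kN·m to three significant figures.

γ = 0.797 × 9.81 = 7.81857 kN/m³.
The plate makes 50° with the vertical, i.e. θ = 90° − 50° = 40° to the horizontal. Measuring y along the incline from the free-surface line, vertical depth h = y·sinθ with sinθ = 0.642788.
With the apex down, the centroid sits h/3 = 1.1/3 = 0.366667 m below the base (the top edge), so y_c = 6 + 0.366667 = 6.36667 m and h_c = 6.36667 × 0.642788 = 4.09242 m.
A = ½ × 2 × 1.1 = 1.1 m².
Resultant F = γ·h_c·A = 7.81857 × 4.09242 × 1.1 = 35.1966 kN.
I_c = b·h³/36 = 2 × 1.1³/36 = 0.0739444 m⁴.
Centre of pressure: y_p = y_c + I_c/(y_c·A) = 6.36667 + 0.0739444/(6.36667 × 1.1) = 6.36667 + 0.0105585 = 6.37723 m along the plane.
The resultant acts 0.366667 + 0.0105585 = 0.377226 m (along the plate) below the hinge at the top edge, so the moment about the hinge is M = F × 0.377226 = 35.1966 × 0.377226 = 13.2771 kN·m.

M ≈ 13.3 kN·m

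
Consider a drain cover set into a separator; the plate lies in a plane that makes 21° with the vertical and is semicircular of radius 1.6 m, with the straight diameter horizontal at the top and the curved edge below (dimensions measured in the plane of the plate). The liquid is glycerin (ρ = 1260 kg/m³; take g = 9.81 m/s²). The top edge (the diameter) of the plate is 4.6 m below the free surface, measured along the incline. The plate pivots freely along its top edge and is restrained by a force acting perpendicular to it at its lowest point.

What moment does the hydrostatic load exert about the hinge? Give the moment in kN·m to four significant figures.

M ≈ 174.6 kN·m

γ = ρg = 1260 × 9.81 / 1000 = 12.3606 kN/m³.
The plate makes 21° with the vertical, i.e. θ = 90° − 21° = 69° to the horizontal. Measuring y along the incline from the free-surface line, vertical depth h = y·sinθ with sinθ = 0.933580.
The centroid of a semicircle lies 4r/(3π) = 0.679061 m from the diameter, here below the top edge, so y_c = 4.6 + 0.679061 = 5.27906 m and h_c = 5.27906 × 0.933580 = 4.92842 m.
A = πr²/2 = π × 1.6²/2 = 4.02124 m².
Resultant F = γ·h_c·A = 12.3606 × 4.92842 × 4.02124 = 244.967 kN.
I_c = (π/8 − 8/(9π))·r⁴ = 0.109757 × 1.6⁴ = 0.719303 m⁴.
Centre of pressure: y_p = y_c + I_c/(y_c·A) = 5.27906 + 0.719303/(5.27906 × 4.02124) = 5.27906 + 0.033884 = 5.31294 m along the plane.
The resultant acts 0.679061 + 0.033884 = 0.712945 m (along the plate) below the hinge at the top edge, so the moment about the hinge is M = F × 0.712945 = 244.967 × 0.712945 = 174.648 kN·m.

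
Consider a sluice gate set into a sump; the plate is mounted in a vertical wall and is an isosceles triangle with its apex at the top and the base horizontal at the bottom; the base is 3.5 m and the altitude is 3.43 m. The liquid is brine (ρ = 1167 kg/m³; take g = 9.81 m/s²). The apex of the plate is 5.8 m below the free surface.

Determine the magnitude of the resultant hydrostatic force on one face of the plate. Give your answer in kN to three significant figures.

γ = ρg = 1167 × 9.81 / 1000 = 11.44827 kN/m³.
With the apex up, the centroid sits 2h/3 = 2 × 3.43/3 = 2.28667 m below the apex, so the centroid depth is h_c = 5.8 + 2.28667 = 8.08667 m.
A = ½ × 3.5 × 3.43 = 6.0025 m².
Resultant F = γ·h_c·A = 11.44827 × 8.08667 × 6.0025 = 555.702 kN.

F ≈ 556 kN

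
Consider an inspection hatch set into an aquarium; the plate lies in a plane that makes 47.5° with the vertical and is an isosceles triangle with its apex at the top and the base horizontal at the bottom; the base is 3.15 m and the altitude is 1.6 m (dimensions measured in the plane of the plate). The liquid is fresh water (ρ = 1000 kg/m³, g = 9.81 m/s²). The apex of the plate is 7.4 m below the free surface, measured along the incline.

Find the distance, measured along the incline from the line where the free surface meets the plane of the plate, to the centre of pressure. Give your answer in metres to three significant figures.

y_p = 8.48 m

γ = ρg = 1000 × 9.81 = 9810 N/m³ = 9.81 kN/m³.
The plate makes 47.5° with the vertical, i.e. θ = 90° − 47.5° = 42.5° to the horizontal. Measuring y along the incline from the free-surface line, vertical depth h = y·sinθ with sinθ = 0.675590.
With the apex up, the centroid sits 2h/3 = 2 × 1.6/3 = 1.06667 m below the apex, so y_c = 7.4 + 1.06667 = 8.46667 m and h_c = 8.46667 × 0.675590 = 5.72 m.
A = ½ × 3.15 × 1.6 = 2.52 m².
Resultant F = γ·h_c·A = 9.81 × 5.72 × 2.52 = 141.405 kN.
I_c = b·h³/36 = 3.15 × 1.6³/36 = 0.3584 m⁴.
Centre of pressure: y_p = y_c + I_c/(y_c·A) = 8.46667 + 0.3584/(8.46667 × 2.52) = 8.46667 + 0.0167979 = 8.48347 m along the plane.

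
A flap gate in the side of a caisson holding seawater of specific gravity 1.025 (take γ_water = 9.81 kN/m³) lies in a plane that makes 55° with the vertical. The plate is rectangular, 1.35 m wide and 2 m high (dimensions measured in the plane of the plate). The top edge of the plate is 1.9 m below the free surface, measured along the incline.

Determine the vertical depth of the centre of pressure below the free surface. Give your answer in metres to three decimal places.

h_p = 1.729 m

γ = 1.025 × 9.81 = 10.05525 kN/m³.
The plate makes 55° with the vertical, i.e. θ = 90° − 55° = 35° to the horizontal. Measuring y along the incline from the free-surface line, vertical depth h = y·sinθ with sinθ = 0.573576.
The centroid lies 2/2 = 1 m below the top edge, so y_c = 1.9 + 1 = 2.9 m and h_c = 2.9 × 0.573576 = 1.66337 m.
A = 1.35 × 2 = 2.7 m².
Resultant F = γ·h_c·A = 10.05525 × 1.66337 × 2.7 = 45.1591 kN.
I_c = b·h³/12 = 1.35 × 2³/12 = 0.9 m⁴.
Centre of pressure: y_p = y_c + I_c/(y_c·A) = 2.9 + 0.9/(2.9 × 2.7) = 2.9 + 0.114943 = 3.01494 m along the plane.
Vertically, h_p = y_p·sinθ = 3.01494 × 0.573576 = 1.7293 m.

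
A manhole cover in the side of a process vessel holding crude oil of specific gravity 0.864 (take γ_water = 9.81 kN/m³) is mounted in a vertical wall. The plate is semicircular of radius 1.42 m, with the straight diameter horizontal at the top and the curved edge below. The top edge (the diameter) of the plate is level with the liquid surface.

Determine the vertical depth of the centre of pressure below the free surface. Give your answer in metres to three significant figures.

h_p = 0.836 m

γ = 0.864 × 9.81 = 8.47584 kN/m³.
The centroid of a semicircle lies 4r/(3π) = 0.602667 m from the diameter, here below the top edge, so the centroid depth is h_c = 0.602667 m.
A = πr²/2 = π × 1.42²/2 = 3.16735 m².
Resultant F = γ·h_c·A = 8.47584 × 0.602667 × 3.16735 = 16.1792 kN.
I_c = (π/8 − 8/(9π))·r⁴ = 0.109757 × 1.42⁴ = 0.446258 m⁴.
Centre of pressure: y_p = y_c + I_c/(y_c·A) = 0.602667 + 0.446258/(0.602667 × 3.16735) = 0.602667 + 0.233783 = 0.83645 m along the plane.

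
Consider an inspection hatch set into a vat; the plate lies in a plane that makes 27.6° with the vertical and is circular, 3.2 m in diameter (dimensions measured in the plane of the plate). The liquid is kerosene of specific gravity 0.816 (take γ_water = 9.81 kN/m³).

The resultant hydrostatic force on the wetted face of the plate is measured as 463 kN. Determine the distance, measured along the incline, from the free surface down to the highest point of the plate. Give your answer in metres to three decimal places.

y_top ≈ 6.515 m

γ = 0.816 × 9.81 = 8.00496 kN/m³.
A = π(1.6)² = 8.04248 m².
From F = γ·h_c·A, the centroid depth is h_c = 463/(8.00496 × 8.04248) = 7.1917 m.
The plate makes 27.6° with the vertical, i.e. θ = 90° − 27.6° = 62.4° to the horizontal. Measuring y along the incline from the free-surface line, vertical depth h = y·sinθ with sinθ = 0.886204.
Along the incline, y_c = h_c/sinθ = 7.1917/0.886204 = 8.11517 m.
The centroid is at the centre, 1.6 m below the top of the plate, so the highest point sits at y_top = 8.11517 − 1.6 = 6.51517 m along the incline.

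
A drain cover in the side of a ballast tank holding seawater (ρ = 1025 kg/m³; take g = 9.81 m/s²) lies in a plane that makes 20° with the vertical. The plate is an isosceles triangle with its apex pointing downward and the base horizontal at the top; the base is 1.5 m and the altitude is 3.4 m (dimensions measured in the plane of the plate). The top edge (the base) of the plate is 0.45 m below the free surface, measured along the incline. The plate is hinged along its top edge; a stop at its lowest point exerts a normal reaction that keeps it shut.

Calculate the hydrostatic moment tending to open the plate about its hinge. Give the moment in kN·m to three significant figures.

γ = ρg = 1025 × 9.81 / 1000 = 10.05525 kN/m³.
The plate makes 20° with the vertical, i.e. θ = 90° − 20° = 70° to the horizontal. Measuring y along the incline from the free-surface line, vertical depth h = y·sinθ with sinθ = 0.939693.
With the apex down, the centroid sits h/3 = 3.4/3 = 1.13333 m below the base (the top edge), so y_c = 0.45 + 1.13333 = 1.58333 m and h_c = 1.58333 × 0.939693 = 1.48784 m.
A = ½ × 1.5 × 3.4 = 2.55 m².
Resultant F = γ·h_c·A = 10.05525 × 1.48784 × 2.55 = 38.1495 kN.
I_c = b·h³/36 = 1.5 × 3.4³/36 = 1.63767 m⁴.
Centre of pressure: y_p = y_c + I_c/(y_c·A) = 1.58333 + 1.63767/(1.58333 × 2.55) = 1.58333 + 0.405616 = 1.98895 m along the plane.
The resultant acts 1.13333 + 0.405616 = 1.53895 m (along the plate) below the hinge at the top edge, so the moment about the hinge is M = F × 1.53895 = 38.1495 × 1.53895 = 58.7102 kN·m.

M ≈ 58.7 kN·m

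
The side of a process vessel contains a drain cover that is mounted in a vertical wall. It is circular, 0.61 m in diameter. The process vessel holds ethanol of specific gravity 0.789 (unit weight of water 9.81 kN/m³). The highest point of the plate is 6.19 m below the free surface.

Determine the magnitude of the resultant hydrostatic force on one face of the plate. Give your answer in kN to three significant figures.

γ = 0.789 × 9.81 = 7.74009 kN/m³.
The centroid is at the centre, 0.305 m below the top of the plate, so the centroid depth is h_c = 6.19 + 0.305 = 6.495 m.
A = π(0.305)² = 0.292247 m².
Resultant F = γ·h_c·A = 7.74009 × 6.495 × 0.292247 = 14.6918 kN.

F ≈ 14.7 kN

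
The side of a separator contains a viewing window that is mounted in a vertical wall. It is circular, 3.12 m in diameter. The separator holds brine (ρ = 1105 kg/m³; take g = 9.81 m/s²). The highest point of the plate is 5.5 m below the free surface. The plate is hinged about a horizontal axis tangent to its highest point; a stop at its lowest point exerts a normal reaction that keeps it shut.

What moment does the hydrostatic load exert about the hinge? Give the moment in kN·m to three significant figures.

γ = ρg = 1105 × 9.81 / 1000 = 10.84005 kN/m³.
The centroid is at the centre, 1.56 m below the top of the plate, so the centroid depth is h_c = 5.5 + 1.56 = 7.06 m.
A = π(1.56)² = 7.64538 m².
Resultant F = γ·h_c·A = 10.84005 × 7.06 × 7.64538 = 585.107 kN.
I_c = πr⁴/4 = π × 1.56⁴/4 = 4.65145 m⁴.
Centre of pressure: y_p = y_c + I_c/(y_c·A) = 7.06 + 4.65145/(7.06 × 7.64538) = 7.06 + 0.0861757 = 7.14618 m along the plane.
The resultant acts 1.56 + 0.0861757 = 1.64618 m (along the plate) below the hinge at the top edge, so the moment about the hinge is M = F × 1.64618 = 585.107 × 1.64618 = 963.191 kN·m.

M ≈ 963 kN·m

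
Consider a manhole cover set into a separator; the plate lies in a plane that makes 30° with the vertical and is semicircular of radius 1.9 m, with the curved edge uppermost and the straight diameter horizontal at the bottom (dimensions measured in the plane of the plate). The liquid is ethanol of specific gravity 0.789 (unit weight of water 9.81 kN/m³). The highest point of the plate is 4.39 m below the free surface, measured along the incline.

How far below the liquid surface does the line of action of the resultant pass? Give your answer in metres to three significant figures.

γ = 0.789 × 9.81 = 7.74009 kN/m³.
The plate makes 30° with the vertical, i.e. θ = 90° − 30° = 60° to the horizontal. Measuring y along the incline from the free-surface line, vertical depth h = y·sinθ with sinθ = 0.866025.
The centroid lies 4r/(3π) = 0.806385 m above the diameter, so r − 4r/(3π) = 1.9 − 0.806385 = 1.09361 m below the topmost point, so y_c = 4.39 + 1.09361 = 5.48361 m and h_c = 5.48361 × 0.866025 = 4.74894 m.
A = πr²/2 = π × 1.9²/2 = 5.67057 m².
Resultant F = γ·h_c·A = 7.74009 × 4.74894 × 5.67057 = 208.434 kN.
I_c = (π/8 − 8/(9π))·r⁴ = 0.109757 × 1.9⁴ = 1.43036 m⁴.
Centre of pressure: y_p = y_c + I_c/(y_c·A) = 5.48361 + 1.43036/(5.48361 × 5.67057) = 5.48361 + 0.0459994 = 5.52961 m along the plane.
Vertically, h_p = y_p·sinθ = 5.52961 × 0.866025 = 4.78878 m.

h_p = 4.79 m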